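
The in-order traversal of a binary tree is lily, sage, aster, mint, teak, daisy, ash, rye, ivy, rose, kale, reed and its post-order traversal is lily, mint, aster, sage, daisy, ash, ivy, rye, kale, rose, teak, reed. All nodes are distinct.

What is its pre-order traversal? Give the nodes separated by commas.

reed, teak, sage, lily, aster, mint, rose, rye, ash, daisy, ivy, kale

The last element of post-order is the root; it splits in-order into left and right subtrees.
Root reed: left subtree has 11 nodes {lily, sage, aster, mint, teak, daisy, ash, rye, ivy, rose, kale}, right has 0 { }.
  Root teak: left subtree has 4 nodes {lily, sage, aster, mint}, right has 6 {daisy, ash, rye, ivy, rose, kale}.
    Root sage: left subtree has 1 node {lily}, right has 2 {aster, mint}.
      Root aster: left subtree has 0 nodes { }, right has 1 {mint}.
    Root rose: left subtree has 4 nodes {daisy, ash, rye, ivy}, right has 1 {kale}.
      Root rye: left subtree has 2 nodes {daisy, ash}, right has 1 {ivy}.
        Root ash: left subtree has 1 node {daisy}, right has 0 { }.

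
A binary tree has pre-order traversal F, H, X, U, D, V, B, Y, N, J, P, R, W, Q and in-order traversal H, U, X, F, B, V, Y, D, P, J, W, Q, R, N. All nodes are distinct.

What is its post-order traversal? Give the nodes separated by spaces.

The first element of pre-order is the root; it splits in-order into left and right subtrees.
Root F: left subtree has 3 nodes {H, U, X}, right has 10 {B, V, Y, D, P, J, W, Q, R, N}.
  Root H: left subtree has 0 nodes { }, right has 2 {U, X}.
    Root X: left subtree has 1 node {U}, right has 0 { }.
  Root D: left subtree has 3 nodes {B, V, Y}, right has 6 {P, J, W, Q, R, N}.
    Root V: left subtree has 1 node {B}, right has 1 {Y}.
    Root N: left subtree has 5 nodes {P, J, W, Q, R}, right has 0 { }.
      Root J: left subtree has 1 node {P}, right has 3 {W, Q, R}.
        Root R: left subtree has 2 nodes {W, Q}, right has 0 { }.
          Root W: left subtree has 0 nodes { }, right has 1 {Q}.

U X H B Y V P Q W R J N D F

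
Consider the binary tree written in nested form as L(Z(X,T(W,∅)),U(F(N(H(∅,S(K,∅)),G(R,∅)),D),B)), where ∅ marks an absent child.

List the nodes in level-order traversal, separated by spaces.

Level-order visits nodes level by level from the root, left to right within each level.
Level 0: L
Level 1: Z, U
Level 2: X, T, F, B
Level 3: W, N, D
Level 4: H, G
Level 5: S, R
Level 6: K

L Z U X T F B W N D H G S R K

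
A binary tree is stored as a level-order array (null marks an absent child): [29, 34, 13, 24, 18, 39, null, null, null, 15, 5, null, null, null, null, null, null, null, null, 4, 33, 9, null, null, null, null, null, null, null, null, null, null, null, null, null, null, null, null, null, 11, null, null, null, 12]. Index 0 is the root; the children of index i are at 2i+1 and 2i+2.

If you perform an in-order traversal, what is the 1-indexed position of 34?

2

In-order visits the left subtree, then the node, then the right subtree.
At 29: go left to 34.
  At 34: go left to 24.
    24 is a leaf — visit 24.
  Visit 34.
  At 34: go right to 18.
    At 18: go left to 15.
      At 15: go left to 4.
        At 4: go left to 11.
          11 is a leaf — visit 11.
        Visit 4.
        At 4: no right child.
      Visit 15.
      At 15: go right to 33.
        33 is a leaf — visit 33.
    Visit 18.
    At 18: go right to 5.
      At 5: go left to 9.
        At 9: go left to 12.
          12 is a leaf — visit 12.
        Visit 9.
        At 9: no right child.
      Visit 5.
      At 5: no right child.
Visit 29.
At 29: go right to 13.
  At 13: go left to 39.
    39 is a leaf — visit 39.
  Visit 13.
  At 13: no right child.
Full in-order sequence: 24, 34, 11, 4, 15, 33, 18, 12, 9, 5, 29, 39, 13.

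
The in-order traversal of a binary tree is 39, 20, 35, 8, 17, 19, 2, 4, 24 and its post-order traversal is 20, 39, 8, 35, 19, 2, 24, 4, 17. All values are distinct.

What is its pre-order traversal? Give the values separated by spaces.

The last element of post-order is the root; it splits in-order into left and right subtrees.
Root 17: left subtree has 4 nodes {39, 20, 35, 8}, right has 4 {19, 2, 4, 24}.
  Root 35: left subtree has 2 nodes {39, 20}, right has 1 {8}.
    Root 39: left subtree has 0 nodes { }, right has 1 {20}.
  Root 4: left subtree has 2 nodes {19, 2}, right has 1 {24}.
    Root 2: left subtree has 1 node {19}, right has 0 { }.

17 35 39 20 8 4 2 19 24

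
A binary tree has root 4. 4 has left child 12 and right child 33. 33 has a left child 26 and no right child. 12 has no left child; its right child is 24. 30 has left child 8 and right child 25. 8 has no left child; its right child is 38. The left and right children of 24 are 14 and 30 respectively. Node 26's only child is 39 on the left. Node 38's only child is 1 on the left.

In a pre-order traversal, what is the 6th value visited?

8

Pre-order visits the node, then its left subtree, then its right subtree.
Visit 4.
At 4: go left to 12.
  Visit 12.
  At 12: no left child.
  At 12: go right to 24.
    Visit 24.
    At 24: go left to 14.
      14 is a leaf — visit 14.
    At 24: go right to 30.
      Visit 30.
      At 30: go left to 8.
        Visit 8.
        At 8: no left child.
        At 8: go right to 38.
          Visit 38.
          At 38: go left to 1.
            1 is a leaf — visit 1.
          At 38: no right child.
      At 30: go right to 25.
        25 is a leaf — visit 25.
At 4: go right to 33.
  Visit 33.
  At 33: go left to 26.
    Visit 26.
    At 26: go left to 39.
      39 is a leaf — visit 39.
    At 26: no right child.
  At 33: no right child.
Full pre-order sequence: 4, 12, 24, 14, 30, 8, 38, 1, 25, 33, 26, 39.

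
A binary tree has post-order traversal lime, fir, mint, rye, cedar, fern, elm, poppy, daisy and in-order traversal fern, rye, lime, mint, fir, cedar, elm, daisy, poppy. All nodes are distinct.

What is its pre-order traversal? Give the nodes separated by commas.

The last element of post-order is the root; it splits in-order into left and right subtrees.
Root daisy: left subtree has 7 nodes {fern, rye, lime, mint, fir, cedar, elm}, right has 1 {poppy}.
  Root elm: left subtree has 6 nodes {fern, rye, lime, mint, fir, cedar}, right has 0 { }.
    Root fern: left subtree has 0 nodes { }, right has 5 {rye, lime, mint, fir, cedar}.
      Root cedar: left subtree has 4 nodes {rye, lime, mint, fir}, right has 0 { }.
        Root rye: left subtree has 0 nodes { }, right has 3 {lime, mint, fir}.
          Root mint: left subtree has 1 node {lime}, right has 1 {fir}.

daisy, elm, fern, cedar, rye, mint, lime, fir, poppy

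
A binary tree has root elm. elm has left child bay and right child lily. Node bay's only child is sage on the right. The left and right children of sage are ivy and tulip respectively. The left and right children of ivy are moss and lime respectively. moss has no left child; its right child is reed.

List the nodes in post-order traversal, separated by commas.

reed, moss, lime, ivy, tulip, sage, bay, lily, elm

Post-order visits the left subtree, then the right subtree, then the node.
At elm: go left to bay.
  At bay: no left child.
  At bay: go right to sage.
    At sage: go left to ivy.
      At ivy: go left to moss.
        At moss: no left child.
        At moss: go right to reed.
          reed is a leaf — visit reed.
        Visit moss.
      At ivy: go right to lime.
        lime is a leaf — visit lime.
      Visit ivy.
    At sage: go right to tulip.
      tulip is a leaf — visit tulip.
    Visit sage.
  Visit bay.
At elm: go right to lily.
  lily is a leaf — visit lily.
Visit elm.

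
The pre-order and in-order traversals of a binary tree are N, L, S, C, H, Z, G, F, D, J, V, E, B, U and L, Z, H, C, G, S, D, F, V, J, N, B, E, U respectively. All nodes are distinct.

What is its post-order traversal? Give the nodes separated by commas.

Z, H, G, C, D, V, J, F, S, L, B, U, E, N

The first element of pre-order is the root; it splits in-order into left and right subtrees.
Root N: left subtree has 10 nodes {L, Z, H, C, G, S, D, F, V, J}, right has 3 {B, E, U}.
  Root L: left subtree has 0 nodes { }, right has 9 {Z, H, C, G, S, D, F, V, J}.
    Root S: left subtree has 4 nodes {Z, H, C, G}, right has 4 {D, F, V, J}.
      Root C: left subtree has 2 nodes {Z, H}, right has 1 {G}.
        Root H: left subtree has 1 node {Z}, right has 0 { }.
      Root F: left subtree has 1 node {D}, right has 2 {V, J}.
        Root J: left subtree has 1 node {V}, right has 0 { }.
  Root E: left subtree has 1 node {B}, right has 1 {U}.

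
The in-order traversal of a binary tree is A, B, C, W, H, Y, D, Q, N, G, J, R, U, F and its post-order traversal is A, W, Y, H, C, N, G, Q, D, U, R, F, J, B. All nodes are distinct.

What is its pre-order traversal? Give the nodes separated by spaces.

The last element of post-order is the root; it splits in-order into left and right subtrees.
Root B: left subtree has 1 node {A}, right has 12 {C, W, H, Y, D, Q, N, G, J, R, U, F}.
  Root J: left subtree has 8 nodes {C, W, H, Y, D, Q, N, G}, right has 3 {R, U, F}.
    Root D: left subtree has 4 nodes {C, W, H, Y}, right has 3 {Q, N, G}.
      Root C: left subtree has 0 nodes { }, right has 3 {W, H, Y}.
        Root H: left subtree has 1 node {W}, right has 1 {Y}.
      Root Q: left subtree has 0 nodes { }, right has 2 {N, G}.
        Root G: left subtree has 1 node {N}, right has 0 { }.
    Root F: left subtree has 2 nodes {R, U}, right has 0 { }.
      Root R: left subtree has 0 nodes { }, right has 1 {U}.

B A J D C H W Y Q G N F R U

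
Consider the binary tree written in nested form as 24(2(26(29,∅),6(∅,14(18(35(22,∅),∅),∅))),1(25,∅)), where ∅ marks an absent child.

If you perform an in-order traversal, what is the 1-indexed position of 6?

In-order visits the left subtree, then the node, then the right subtree.
At 24: go left to 2.
  At 2: go left to 26.
    At 26: go left to 29.
      29 is a leaf — visit 29.
    Visit 26.
    At 26: no right child.
  Visit 2.
  At 2: go right to 6.
    At 6: no left child.
    Visit 6.
    At 6: go right to 14.
      At 14: go left to 18.
        At 18: go left to 35.
          At 35: go left to 22.
            22 is a leaf — visit 22.
          Visit 35.
          At 35: no right child.
        Visit 18.
        At 18: no right child.
      Visit 14.
      At 14: no right child.
Visit 24.
At 24: go right to 1.
  At 1: go left to 25.
    25 is a leaf — visit 25.
  Visit 1.
  At 1: no right child.
Full in-order sequence: 29, 26, 2, 6, 22, 35, 18, 14, 24, 25, 1.

4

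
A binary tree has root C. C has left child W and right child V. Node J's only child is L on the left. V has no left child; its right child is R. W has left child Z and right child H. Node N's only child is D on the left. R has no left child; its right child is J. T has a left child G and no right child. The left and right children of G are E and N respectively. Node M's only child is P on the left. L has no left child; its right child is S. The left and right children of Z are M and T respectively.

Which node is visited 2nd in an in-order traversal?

In-order visits the left subtree, then the node, then the right subtree.
At C: go left to W.
  At W: go left to Z.
    At Z: go left to M.
      At M: go left to P.
        P is a leaf — visit P.
      Visit M.
      At M: no right child.
    Visit Z.
    At Z: go right to T.
      At T: go left to G.
        At G: go left to E.
          E is a leaf — visit E.
        Visit G.
        At G: go right to N.
          At N: go left to D.
            D is a leaf — visit D.
          Visit N.
          At N: no right child.
      Visit T.
      At T: no right child.
  Visit W.
  At W: go right to H.
    H is a leaf — visit H.
Visit C.
At C: go right to V.
  At V: no left child.
  Visit V.
  At V: go right to R.
    At R: no left child.
    Visit R.
    At R: go right to J.
      At J: go left to L.
        At L: no left child.
        Visit L.
        At L: go right to S.
          S is a leaf — visit S.
      Visit J.
      At J: no right child.
Full in-order sequence: P, M, Z, E, G, D, N, T, W, H, C, V, R, L, S, J.

M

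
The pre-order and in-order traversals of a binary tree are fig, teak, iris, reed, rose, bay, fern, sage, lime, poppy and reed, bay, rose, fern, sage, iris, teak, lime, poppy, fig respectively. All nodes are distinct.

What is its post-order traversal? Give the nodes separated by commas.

bay, sage, fern, rose, reed, iris, poppy, lime, teak, fig

The first element of pre-order is the root; it splits in-order into left and right subtrees.
Root fig: left subtree has 9 nodes {reed, bay, rose, fern, sage, iris, teak, lime, poppy}, right has 0 { }.
  Root teak: left subtree has 6 nodes {reed, bay, rose, fern, sage, iris}, right has 2 {lime, poppy}.
    Root iris: left subtree has 5 nodes {reed, bay, rose, fern, sage}, right has 0 { }.
      Root reed: left subtree has 0 nodes { }, right has 4 {bay, rose, fern, sage}.
        Root rose: left subtree has 1 node {bay}, right has 2 {fern, sage}.
          Root fern: left subtree has 0 nodes { }, right has 1 {sage}.
    Root lime: left subtree has 0 nodes { }, right has 1 {poppy}.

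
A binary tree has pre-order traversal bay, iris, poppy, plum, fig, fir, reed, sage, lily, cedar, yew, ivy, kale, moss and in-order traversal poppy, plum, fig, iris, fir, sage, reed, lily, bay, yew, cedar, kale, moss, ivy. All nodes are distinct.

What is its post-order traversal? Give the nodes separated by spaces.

The first element of pre-order is the root; it splits in-order into left and right subtrees.
Root bay: left subtree has 8 nodes {poppy, plum, fig, iris, fir, sage, reed, lily}, right has 5 {yew, cedar, kale, moss, ivy}.
  Root iris: left subtree has 3 nodes {poppy, plum, fig}, right has 4 {fir, sage, reed, lily}.
    Root poppy: left subtree has 0 nodes { }, right has 2 {plum, fig}.
      Root plum: left subtree has 0 nodes { }, right has 1 {fig}.
    Root fir: left subtree has 0 nodes { }, right has 3 {sage, reed, lily}.
      Root reed: left subtree has 1 node {sage}, right has 1 {lily}.
  Root cedar: left subtree has 1 node {yew}, right has 3 {kale, moss, ivy}.
    Root ivy: left subtree has 2 nodes {kale, moss}, right has 0 { }.
      Root kale: left subtree has 0 nodes { }, right has 1 {moss}.

fig plum poppy sage lily reed fir iris yew moss kale ivy cedar bay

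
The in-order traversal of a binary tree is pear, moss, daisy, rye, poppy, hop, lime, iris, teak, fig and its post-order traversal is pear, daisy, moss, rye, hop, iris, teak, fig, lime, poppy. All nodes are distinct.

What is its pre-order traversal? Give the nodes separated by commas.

The last element of post-order is the root; it splits in-order into left and right subtrees.
Root poppy: left subtree has 4 nodes {pear, moss, daisy, rye}, right has 5 {hop, lime, iris, teak, fig}.
  Root rye: left subtree has 3 nodes {pear, moss, daisy}, right has 0 { }.
    Root moss: left subtree has 1 node {pear}, right has 1 {daisy}.
  Root lime: left subtree has 1 node {hop}, right has 3 {iris, teak, fig}.
    Root fig: left subtree has 2 nodes {iris, teak}, right has 0 { }.
      Root teak: left subtree has 1 node {iris}, right has 0 { }.

poppy, rye, moss, pear, daisy, lime, hop, fig, teak, iris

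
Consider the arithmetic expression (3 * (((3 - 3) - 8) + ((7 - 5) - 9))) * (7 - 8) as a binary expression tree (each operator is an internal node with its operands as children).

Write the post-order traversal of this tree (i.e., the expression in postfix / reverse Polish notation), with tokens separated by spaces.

Post-order on an expression tree gives postfix notation: for each operator, emit left operand, right operand, then the operator.

3 3 3 - 8 - 7 5 - 9 - + * 7 8 - *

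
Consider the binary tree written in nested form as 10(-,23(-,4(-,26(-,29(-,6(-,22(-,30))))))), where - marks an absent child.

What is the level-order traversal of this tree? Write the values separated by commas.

10, 23, 4, 26, 29, 6, 22, 30

Level-order visits nodes level by level from the root, left to right within each level.
Level 0: 10
Level 1: 23
Level 2: 4
Level 3: 26
Level 4: 29
Level 5: 6
Level 6: 22
Level 7: 30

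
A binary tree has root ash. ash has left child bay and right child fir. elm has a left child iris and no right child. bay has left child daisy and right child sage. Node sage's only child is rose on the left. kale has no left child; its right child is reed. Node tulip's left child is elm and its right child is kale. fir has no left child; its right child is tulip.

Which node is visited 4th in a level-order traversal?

Level-order visits nodes level by level from the root, left to right within each level.
Level 0: ash
Level 1: bay, fir
Level 2: daisy, sage, tulip
Level 3: rose, elm, kale
Level 4: iris, reed
Full level-order sequence: ash, bay, fir, daisy, sage, tulip, rose, elm, kale, iris, reed.

daisy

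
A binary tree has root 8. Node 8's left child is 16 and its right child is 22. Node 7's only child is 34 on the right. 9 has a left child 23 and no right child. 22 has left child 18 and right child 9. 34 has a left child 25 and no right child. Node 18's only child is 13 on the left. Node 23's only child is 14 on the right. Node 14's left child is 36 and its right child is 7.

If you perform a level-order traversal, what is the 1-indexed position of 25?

12

Level-order visits nodes level by level from the root, left to right within each level.
Level 0: 8
Level 1: 16, 22
Level 2: 18, 9
Level 3: 13, 23
Level 4: 14
Level 5: 36, 7
Level 6: 34
Level 7: 25
Full level-order sequence: 8, 16, 22, 18, 9, 13, 23, 14, 36, 7, 34, 25.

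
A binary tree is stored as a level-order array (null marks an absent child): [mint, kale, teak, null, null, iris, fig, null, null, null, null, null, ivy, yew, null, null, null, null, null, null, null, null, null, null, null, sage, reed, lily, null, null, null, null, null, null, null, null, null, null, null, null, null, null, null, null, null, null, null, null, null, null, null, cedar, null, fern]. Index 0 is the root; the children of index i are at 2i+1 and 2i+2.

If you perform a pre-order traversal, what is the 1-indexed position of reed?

8

Pre-order visits the node, then its left subtree, then its right subtree.
Visit mint.
At mint: go left to kale.
  kale is a leaf — visit kale.
At mint: go right to teak.
  Visit teak.
  At teak: go left to iris.
    Visit iris.
    At iris: no left child.
    At iris: go right to ivy.
      Visit ivy.
      At ivy: go left to sage.
        Visit sage.
        At sage: go left to cedar.
          cedar is a leaf — visit cedar.
        At sage: no right child.
      At ivy: go right to reed.
        Visit reed.
        At reed: go left to fern.
          fern is a leaf — visit fern.
        At reed: no right child.
  At teak: go right to fig.
    Visit fig.
    At fig: go left to yew.
      Visit yew.
      At yew: go left to lily.
        lily is a leaf — visit lily.
      At yew: no right child.
    At fig: no right child.
Full pre-order sequence: mint, kale, teak, iris, ivy, sage, cedar, reed, fern, fig, yew, lily.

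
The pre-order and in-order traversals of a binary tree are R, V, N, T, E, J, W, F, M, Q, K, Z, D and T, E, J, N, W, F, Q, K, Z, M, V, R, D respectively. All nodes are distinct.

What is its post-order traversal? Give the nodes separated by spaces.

The first element of pre-order is the root; it splits in-order into left and right subtrees.
Root R: left subtree has 11 nodes {T, E, J, N, W, F, Q, K, Z, M, V}, right has 1 {D}.
  Root V: left subtree has 10 nodes {T, E, J, N, W, F, Q, K, Z, M}, right has 0 { }.
    Root N: left subtree has 3 nodes {T, E, J}, right has 6 {W, F, Q, K, Z, M}.
      Root T: left subtree has 0 nodes { }, right has 2 {E, J}.
        Root E: left subtree has 0 nodes { }, right has 1 {J}.
      Root W: left subtree has 0 nodes { }, right has 5 {F, Q, K, Z, M}.
        Root F: left subtree has 0 nodes { }, right has 4 {Q, K, Z, M}.
          Root M: left subtree has 3 nodes {Q, K, Z}, right has 0 { }.
            Root Q: left subtree has 0 nodes { }, right has 2 {K, Z}.
              Root K: left subtree has 0 nodes { }, right has 1 {Z}.

J E T Z K Q M F W N V D R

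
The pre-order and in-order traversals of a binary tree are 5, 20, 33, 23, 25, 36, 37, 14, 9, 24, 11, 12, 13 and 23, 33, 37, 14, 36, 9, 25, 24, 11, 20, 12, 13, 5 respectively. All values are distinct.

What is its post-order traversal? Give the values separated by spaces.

The first element of pre-order is the root; it splits in-order into left and right subtrees.
Root 5: left subtree has 12 nodes {23, 33, 37, 14, 36, 9, 25, 24, 11, 20, 12, 13}, right has 0 { }.
  Root 20: left subtree has 9 nodes {23, 33, 37, 14, 36, 9, 25, 24, 11}, right has 2 {12, 13}.
    Root 33: left subtree has 1 node {23}, right has 7 {37, 14, 36, 9, 25, 24, 11}.
      Root 25: left subtree has 4 nodes {37, 14, 36, 9}, right has 2 {24, 11}.
        Root 36: left subtree has 2 nodes {37, 14}, right has 1 {9}.
          Root 37: left subtree has 0 nodes { }, right has 1 {14}.
        Root 24: left subtree has 0 nodes { }, right has 1 {11}.
    Root 12: left subtree has 0 nodes { }, right has 1 {13}.

23 14 37 9 36 11 24 25 33 13 12 20 5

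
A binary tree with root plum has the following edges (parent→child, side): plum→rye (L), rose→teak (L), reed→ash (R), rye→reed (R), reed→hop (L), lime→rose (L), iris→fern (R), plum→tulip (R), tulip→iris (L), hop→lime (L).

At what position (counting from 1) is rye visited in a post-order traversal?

7

Post-order visits the left subtree, then the right subtree, then the node.
At plum: go left to rye.
  At rye: no left child.
  At rye: go right to reed.
    At reed: go left to hop.
      At hop: go left to lime.
        At lime: go left to rose.
          At rose: go left to teak.
            teak is a leaf — visit teak.
          At rose: no right child.
          Visit rose.
        At lime: no right child.
        Visit lime.
      At hop: no right child.
      Visit hop.
    At reed: go right to ash.
      ash is a leaf — visit ash.
    Visit reed.
  Visit rye.
At plum: go right to tulip.
  At tulip: go left to iris.
    At iris: no left child.
    At iris: go right to fern.
      fern is a leaf — visit fern.
    Visit iris.
  At tulip: no right child.
  Visit tulip.
Visit plum.
Full post-order sequence: teak, rose, lime, hop, ash, reed, rye, fern, iris, tulip, plum.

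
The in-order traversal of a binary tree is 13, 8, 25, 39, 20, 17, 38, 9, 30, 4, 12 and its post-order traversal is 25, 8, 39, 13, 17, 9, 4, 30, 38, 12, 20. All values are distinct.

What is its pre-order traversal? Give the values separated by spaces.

The last element of post-order is the root; it splits in-order into left and right subtrees.
Root 20: left subtree has 4 nodes {13, 8, 25, 39}, right has 6 {17, 38, 9, 30, 4, 12}.
  Root 13: left subtree has 0 nodes { }, right has 3 {8, 25, 39}.
    Root 39: left subtree has 2 nodes {8, 25}, right has 0 { }.
      Root 8: left subtree has 0 nodes { }, right has 1 {25}.
  Root 12: left subtree has 5 nodes {17, 38, 9, 30, 4}, right has 0 { }.
    Root 38: left subtree has 1 node {17}, right has 3 {9, 30, 4}.
      Root 30: left subtree has 1 node {9}, right has 1 {4}.

20 13 39 8 25 12 38 17 30 9 4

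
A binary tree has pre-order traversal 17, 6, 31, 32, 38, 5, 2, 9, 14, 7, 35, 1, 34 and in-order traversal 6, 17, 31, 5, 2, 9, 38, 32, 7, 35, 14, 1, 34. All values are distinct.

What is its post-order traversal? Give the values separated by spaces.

6 9 2 5 38 35 7 34 1 14 32 31 17

The first element of pre-order is the root; it splits in-order into left and right subtrees.
Root 17: left subtree has 1 node {6}, right has 11 {31, 5, 2, 9, 38, 32, 7, 35, 14, 1, 34}.
  Root 31: left subtree has 0 nodes { }, right has 10 {5, 2, 9, 38, 32, 7, 35, 14, 1, 34}.
    Root 32: left subtree has 4 nodes {5, 2, 9, 38}, right has 5 {7, 35, 14, 1, 34}.
      Root 38: left subtree has 3 nodes {5, 2, 9}, right has 0 { }.
        Root 5: left subtree has 0 nodes { }, right has 2 {2, 9}.
          Root 2: left subtree has 0 nodes { }, right has 1 {9}.
      Root 14: left subtree has 2 nodes {7, 35}, right has 2 {1, 34}.
        Root 7: left subtree has 0 nodes { }, right has 1 {35}.
        Root 1: left subtree has 0 nodes { }, right has 1 {34}.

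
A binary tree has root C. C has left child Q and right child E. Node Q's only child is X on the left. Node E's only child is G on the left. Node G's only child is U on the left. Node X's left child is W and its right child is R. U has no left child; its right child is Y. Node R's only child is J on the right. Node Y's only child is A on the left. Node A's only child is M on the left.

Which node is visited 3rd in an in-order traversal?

R

In-order visits the left subtree, then the node, then the right subtree.
At C: go left to Q.
  At Q: go left to X.
    At X: go left to W.
      W is a leaf — visit W.
    Visit X.
    At X: go right to R.
      At R: no left child.
      Visit R.
      At R: go right to J.
        J is a leaf — visit J.
  Visit Q.
  At Q: no right child.
Visit C.
At C: go right to E.
  At E: go left to G.
    At G: go left to U.
      At U: no left child.
      Visit U.
      At U: go right to Y.
        At Y: go left to A.
          At A: go left to M.
            M is a leaf — visit M.
          Visit A.
          At A: no right child.
        Visit Y.
        At Y: no right child.
    Visit G.
    At G: no right child.
  Visit E.
  At E: no right child.
Full in-order sequence: W, X, R, J, Q, C, U, M, A, Y, G, E.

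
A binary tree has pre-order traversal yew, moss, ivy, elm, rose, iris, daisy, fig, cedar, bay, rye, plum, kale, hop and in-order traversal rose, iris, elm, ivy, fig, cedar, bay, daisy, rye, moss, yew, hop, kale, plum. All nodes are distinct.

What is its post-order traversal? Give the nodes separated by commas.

iris, rose, elm, bay, cedar, fig, rye, daisy, ivy, moss, hop, kale, plum, yew

The first element of pre-order is the root; it splits in-order into left and right subtrees.
Root yew: left subtree has 10 nodes {rose, iris, elm, ivy, fig, cedar, bay, daisy, rye, moss}, right has 3 {hop, kale, plum}.
  Root moss: left subtree has 9 nodes {rose, iris, elm, ivy, fig, cedar, bay, daisy, rye}, right has 0 { }.
    Root ivy: left subtree has 3 nodes {rose, iris, elm}, right has 5 {fig, cedar, bay, daisy, rye}.
      Root elm: left subtree has 2 nodes {rose, iris}, right has 0 { }.
        Root rose: left subtree has 0 nodes { }, right has 1 {iris}.
      Root daisy: left subtree has 3 nodes {fig, cedar, bay}, right has 1 {rye}.
        Root fig: left subtree has 0 nodes { }, right has 2 {cedar, bay}.
          Root cedar: left subtree has 0 nodes { }, right has 1 {bay}.
  Root plum: left subtree has 2 nodes {hop, kale}, right has 0 { }.
    Root kale: left subtree has 1 node {hop}, right has 0 { }.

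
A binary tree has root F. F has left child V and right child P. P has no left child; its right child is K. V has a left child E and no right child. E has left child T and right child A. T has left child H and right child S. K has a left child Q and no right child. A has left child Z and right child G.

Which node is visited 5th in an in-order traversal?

Z

In-order visits the left subtree, then the node, then the right subtree.
At F: go left to V.
  At V: go left to E.
    At E: go left to T.
      At T: go left to H.
        H is a leaf — visit H.
      Visit T.
      At T: go right to S.
        S is a leaf — visit S.
    Visit E.
    At E: go right to A.
      At A: go left to Z.
        Z is a leaf — visit Z.
      Visit A.
      At A: go right to G.
        G is a leaf — visit G.
  Visit V.
  At V: no right child.
Visit F.
At F: go right to P.
  At P: no left child.
  Visit P.
  At P: go right to K.
    At K: go left to Q.
      Q is a leaf — visit Q.
    Visit K.
    At K: no right child.
Full in-order sequence: H, T, S, E, Z, A, G, V, F, P, Q, K.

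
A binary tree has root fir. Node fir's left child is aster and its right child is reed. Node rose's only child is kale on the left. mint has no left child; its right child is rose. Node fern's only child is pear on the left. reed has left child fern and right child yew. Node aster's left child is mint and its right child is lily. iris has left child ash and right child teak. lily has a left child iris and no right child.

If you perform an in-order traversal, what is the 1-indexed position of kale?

In-order visits the left subtree, then the node, then the right subtree.
At fir: go left to aster.
  At aster: go left to mint.
    At mint: no left child.
    Visit mint.
    At mint: go right to rose.
      At rose: go left to kale.
        kale is a leaf — visit kale.
      Visit rose.
      At rose: no right child.
  Visit aster.
  At aster: go right to lily.
    At lily: go left to iris.
      At iris: go left to ash.
        ash is a leaf — visit ash.
      Visit iris.
      At iris: go right to teak.
        teak is a leaf — visit teak.
    Visit lily.
    At lily: no right child.
Visit fir.
At fir: go right to reed.
  At reed: go left to fern.
    At fern: go left to pear.
      pear is a leaf — visit pear.
    Visit fern.
    At fern: no right child.
  Visit reed.
  At reed: go right to yew.
    yew is a leaf — visit yew.
Full in-order sequence: mint, kale, rose, aster, ash, iris, teak, lily, fir, pear, fern, reed, yew.

2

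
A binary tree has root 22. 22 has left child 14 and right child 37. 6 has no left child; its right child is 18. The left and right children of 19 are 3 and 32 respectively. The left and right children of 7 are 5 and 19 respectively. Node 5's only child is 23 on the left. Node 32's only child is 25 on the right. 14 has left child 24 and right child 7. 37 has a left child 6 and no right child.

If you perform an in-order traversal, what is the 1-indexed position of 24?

In-order visits the left subtree, then the node, then the right subtree.
At 22: go left to 14.
  At 14: go left to 24.
    24 is a leaf — visit 24.
  Visit 14.
  At 14: go right to 7.
    At 7: go left to 5.
      At 5: go left to 23.
        23 is a leaf — visit 23.
      Visit 5.
      At 5: no right child.
    Visit 7.
    At 7: go right to 19.
      At 19: go left to 3.
        3 is a leaf — visit 3.
      Visit 19.
      At 19: go right to 32.
        At 32: no left child.
        Visit 32.
        At 32: go right to 25.
          25 is a leaf — visit 25.
Visit 22.
At 22: go right to 37.
  At 37: go left to 6.
    At 6: no left child.
    Visit 6.
    At 6: go right to 18.
      18 is a leaf — visit 18.
  Visit 37.
  At 37: no right child.
Full in-order sequence: 24, 14, 23, 5, 7, 3, 19, 32, 25, 22, 6, 18, 37.

1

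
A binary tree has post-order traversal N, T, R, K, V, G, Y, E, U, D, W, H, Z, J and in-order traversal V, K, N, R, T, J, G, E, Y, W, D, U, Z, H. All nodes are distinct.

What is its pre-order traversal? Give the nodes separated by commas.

The last element of post-order is the root; it splits in-order into left and right subtrees.
Root J: left subtree has 5 nodes {V, K, N, R, T}, right has 8 {G, E, Y, W, D, U, Z, H}.
  Root V: left subtree has 0 nodes { }, right has 4 {K, N, R, T}.
    Root K: left subtree has 0 nodes { }, right has 3 {N, R, T}.
      Root R: left subtree has 1 node {N}, right has 1 {T}.
  Root Z: left subtree has 6 nodes {G, E, Y, W, D, U}, right has 1 {H}.
    Root W: left subtree has 3 nodes {G, E, Y}, right has 2 {D, U}.
      Root E: left subtree has 1 node {G}, right has 1 {Y}.
      Root D: left subtree has 0 nodes { }, right has 1 {U}.

J, V, K, R, N, T, Z, W, E, G, Y, D, U, H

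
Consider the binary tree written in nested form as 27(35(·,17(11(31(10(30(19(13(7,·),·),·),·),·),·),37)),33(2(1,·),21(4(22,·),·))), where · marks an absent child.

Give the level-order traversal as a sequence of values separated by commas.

Level-order visits nodes level by level from the root, left to right within each level.
Level 0: 27
Level 1: 35, 33
Level 2: 17, 2, 21
Level 3: 11, 37, 1, 4
Level 4: 31, 22
Level 5: 10
Level 6: 30
Level 7: 19
Level 8: 13
Level 9: 7

27, 35, 33, 17, 2, 21, 11, 37, 1, 4, 31, 22, 10, 30, 19, 13, 7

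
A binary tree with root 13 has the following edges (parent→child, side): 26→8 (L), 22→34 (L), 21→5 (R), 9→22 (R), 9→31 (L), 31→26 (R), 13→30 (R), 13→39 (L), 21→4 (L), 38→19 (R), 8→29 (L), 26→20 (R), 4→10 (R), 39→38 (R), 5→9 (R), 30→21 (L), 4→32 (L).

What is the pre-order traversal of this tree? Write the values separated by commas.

13, 39, 38, 19, 30, 21, 4, 32, 10, 5, 9, 31, 26, 8, 29, 20, 22, 34

Pre-order visits the node, then its left subtree, then its right subtree.
Visit 13.
At 13: go left to 39.
  Visit 39.
  At 39: no left child.
  At 39: go right to 38.
    Visit 38.
    At 38: no left child.
    At 38: go right to 19.
      19 is a leaf — visit 19.
At 13: go right to 30.
  Visit 30.
  At 30: go left to 21.
    Visit 21.
    At 21: go left to 4.
      Visit 4.
      At 4: go left to 32.
        32 is a leaf — visit 32.
      At 4: go right to 10.
        10 is a leaf — visit 10.
    At 21: go right to 5.
      Visit 5.
      At 5: no left child.
      At 5: go right to 9.
        Visit 9.
        At 9: go left to 31.
          Visit 31.
          At 31: no left child.
          At 31: go right to 26.
            Visit 26.
            At 26: go left to 8.
              Visit 8.
              At 8: go left to 29.
                29 is a leaf — visit 29.
              At 8: no right child.
            At 26: go right to 20.
              20 is a leaf — visit 20.
        At 9: go right to 22.
          Visit 22.
          At 22: go left to 34.
            34 is a leaf — visit 34.
          At 22: no right child.
  At 30: no right child.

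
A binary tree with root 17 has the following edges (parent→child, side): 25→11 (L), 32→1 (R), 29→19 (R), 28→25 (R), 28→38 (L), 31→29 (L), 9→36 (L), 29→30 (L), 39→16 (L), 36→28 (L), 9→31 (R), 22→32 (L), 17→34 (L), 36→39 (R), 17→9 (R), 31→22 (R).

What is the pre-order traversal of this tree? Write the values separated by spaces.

17 34 9 36 28 38 25 11 39 16 31 29 30 19 22 32 1

Pre-order visits the node, then its left subtree, then its right subtree.
Visit 17.
At 17: go left to 34.
  34 is a leaf — visit 34.
At 17: go right to 9.
  Visit 9.
  At 9: go left to 36.
    Visit 36.
    At 36: go left to 28.
      Visit 28.
      At 28: go left to 38.
        38 is a leaf — visit 38.
      At 28: go right to 25.
        Visit 25.
        At 25: go left to 11.
          11 is a leaf — visit 11.
        At 25: no right child.
    At 36: go right to 39.
      Visit 39.
      At 39: go left to 16.
        16 is a leaf — visit 16.
      At 39: no right child.
  At 9: go right to 31.
    Visit 31.
    At 31: go left to 29.
      Visit 29.
      At 29: go left to 30.
        30 is a leaf — visit 30.
      At 29: go right to 19.
        19 is a leaf — visit 19.
    At 31: go right to 22.
      Visit 22.
      At 22: go left to 32.
        Visit 32.
        At 32: no left child.
        At 32: go right to 1.
          1 is a leaf — visit 1.
      At 22: no right child.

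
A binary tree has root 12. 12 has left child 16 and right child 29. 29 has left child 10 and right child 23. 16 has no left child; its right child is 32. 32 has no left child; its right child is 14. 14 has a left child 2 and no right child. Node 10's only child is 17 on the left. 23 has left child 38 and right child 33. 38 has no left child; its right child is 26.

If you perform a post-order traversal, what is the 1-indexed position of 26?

7

Post-order visits the left subtree, then the right subtree, then the node.
At 12: go left to 16.
  At 16: no left child.
  At 16: go right to 32.
    At 32: no left child.
    At 32: go right to 14.
      At 14: go left to 2.
        2 is a leaf — visit 2.
      At 14: no right child.
      Visit 14.
    Visit 32.
  Visit 16.
At 12: go right to 29.
  At 29: go left to 10.
    At 10: go left to 17.
      17 is a leaf — visit 17.
    At 10: no right child.
    Visit 10.
  At 29: go right to 23.
    At 23: go left to 38.
      At 38: no left child.
      At 38: go right to 26.
        26 is a leaf — visit 26.
      Visit 38.
    At 23: go right to 33.
      33 is a leaf — visit 33.
    Visit 23.
  Visit 29.
Visit 12.
Full post-order sequence: 2, 14, 32, 16, 17, 10, 26, 38, 33, 23, 29, 12.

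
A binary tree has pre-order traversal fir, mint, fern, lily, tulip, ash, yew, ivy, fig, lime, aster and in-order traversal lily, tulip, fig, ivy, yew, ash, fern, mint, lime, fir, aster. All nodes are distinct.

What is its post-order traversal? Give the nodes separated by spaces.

The first element of pre-order is the root; it splits in-order into left and right subtrees.
Root fir: left subtree has 9 nodes {lily, tulip, fig, ivy, yew, ash, fern, mint, lime}, right has 1 {aster}.
  Root mint: left subtree has 7 nodes {lily, tulip, fig, ivy, yew, ash, fern}, right has 1 {lime}.
    Root fern: left subtree has 6 nodes {lily, tulip, fig, ivy, yew, ash}, right has 0 { }.
      Root lily: left subtree has 0 nodes { }, right has 5 {tulip, fig, ivy, yew, ash}.
        Root tulip: left subtree has 0 nodes { }, right has 4 {fig, ivy, yew, ash}.
          Root ash: left subtree has 3 nodes {fig, ivy, yew}, right has 0 { }.
            Root yew: left subtree has 2 nodes {fig, ivy}, right has 0 { }.
              Root ivy: left subtree has 1 node {fig}, right has 0 { }.

fig ivy yew ash tulip lily fern lime mint aster fir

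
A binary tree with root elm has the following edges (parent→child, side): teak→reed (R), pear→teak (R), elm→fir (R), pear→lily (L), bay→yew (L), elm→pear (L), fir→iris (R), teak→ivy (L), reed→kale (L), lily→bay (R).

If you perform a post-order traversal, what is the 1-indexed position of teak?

Post-order visits the left subtree, then the right subtree, then the node.
At elm: go left to pear.
  At pear: go left to lily.
    At lily: no left child.
    At lily: go right to bay.
      At bay: go left to yew.
        yew is a leaf — visit yew.
      At bay: no right child.
      Visit bay.
    Visit lily.
  At pear: go right to teak.
    At teak: go left to ivy.
      ivy is a leaf — visit ivy.
    At teak: go right to reed.
      At reed: go left to kale.
        kale is a leaf — visit kale.
      At reed: no right child.
      Visit reed.
    Visit teak.
  Visit pear.
At elm: go right to fir.
  At fir: no left child.
  At fir: go right to iris.
    iris is a leaf — visit iris.
  Visit fir.
Visit elm.
Full post-order sequence: yew, bay, lily, ivy, kale, reed, teak, pear, iris, fir, elm.

7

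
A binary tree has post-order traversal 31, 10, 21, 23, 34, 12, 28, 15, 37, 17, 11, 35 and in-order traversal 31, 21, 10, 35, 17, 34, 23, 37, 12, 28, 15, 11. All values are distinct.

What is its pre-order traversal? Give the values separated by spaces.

The last element of post-order is the root; it splits in-order into left and right subtrees.
Root 35: left subtree has 3 nodes {31, 21, 10}, right has 8 {17, 34, 23, 37, 12, 28, 15, 11}.
  Root 21: left subtree has 1 node {31}, right has 1 {10}.
  Root 11: left subtree has 7 nodes {17, 34, 23, 37, 12, 28, 15}, right has 0 { }.
    Root 17: left subtree has 0 nodes { }, right has 6 {34, 23, 37, 12, 28, 15}.
      Root 37: left subtree has 2 nodes {34, 23}, right has 3 {12, 28, 15}.
        Root 34: left subtree has 0 nodes { }, right has 1 {23}.
        Root 15: left subtree has 2 nodes {12, 28}, right has 0 { }.
          Root 28: left subtree has 1 node {12}, right has 0 { }.

35 21 31 10 11 17 37 34 23 15 28 12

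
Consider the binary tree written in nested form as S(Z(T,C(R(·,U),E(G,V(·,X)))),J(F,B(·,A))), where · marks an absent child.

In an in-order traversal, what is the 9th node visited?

X

In-order visits the left subtree, then the node, then the right subtree.
At S: go left to Z.
  At Z: go left to T.
    T is a leaf — visit T.
  Visit Z.
  At Z: go right to C.
    At C: go left to R.
      At R: no left child.
      Visit R.
      At R: go right to U.
        U is a leaf — visit U.
    Visit C.
    At C: go right to E.
      At E: go left to G.
        G is a leaf — visit G.
      Visit E.
      At E: go right to V.
        At V: no left child.
        Visit V.
        At V: go right to X.
          X is a leaf — visit X.
Visit S.
At S: go right to J.
  At J: go left to F.
    F is a leaf — visit F.
  Visit J.
  At J: go right to B.
    At B: no left child.
    Visit B.
    At B: go right to A.
      A is a leaf — visit A.
Full in-order sequence: T, Z, R, U, C, G, E, V, X, S, F, J, B, A.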